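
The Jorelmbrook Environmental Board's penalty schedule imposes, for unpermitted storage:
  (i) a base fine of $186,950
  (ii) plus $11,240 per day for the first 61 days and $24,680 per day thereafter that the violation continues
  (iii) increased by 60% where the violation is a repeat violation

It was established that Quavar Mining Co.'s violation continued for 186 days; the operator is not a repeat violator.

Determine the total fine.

$3,957,590

First 61 days: 61 × $11,240 = $685,640
Remaining days: (186 − 61) × $24,680 = $3,085,000
Per-day component: $685,640 + $3,085,000 = $3,770,640
Base plus per-day: $186,950 + $3,770,640 = $3,957,590
The operator is not a repeat violator: no 60% increase.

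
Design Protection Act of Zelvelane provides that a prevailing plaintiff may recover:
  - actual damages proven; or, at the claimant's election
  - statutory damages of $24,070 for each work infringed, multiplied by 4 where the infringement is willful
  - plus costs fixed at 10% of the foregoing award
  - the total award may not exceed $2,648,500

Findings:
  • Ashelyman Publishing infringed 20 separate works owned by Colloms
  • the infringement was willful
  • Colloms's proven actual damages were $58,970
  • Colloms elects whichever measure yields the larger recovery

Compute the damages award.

Statutory damages: 20 × $24,070 = $481,400
Multiplied by 4: 4 × $481,400 = $1,925,600
Greater of actual damages ($58,970) or enhanced statutory damages ($1,925,600): $1,925,600
Costs: 10% of $1,925,600 = $192,560
Award plus costs: $1,925,600 + $192,560 = $2,118,160
Cap at $2,648,500: $2,118,160 is within the cap, no reduction.

$2,118,160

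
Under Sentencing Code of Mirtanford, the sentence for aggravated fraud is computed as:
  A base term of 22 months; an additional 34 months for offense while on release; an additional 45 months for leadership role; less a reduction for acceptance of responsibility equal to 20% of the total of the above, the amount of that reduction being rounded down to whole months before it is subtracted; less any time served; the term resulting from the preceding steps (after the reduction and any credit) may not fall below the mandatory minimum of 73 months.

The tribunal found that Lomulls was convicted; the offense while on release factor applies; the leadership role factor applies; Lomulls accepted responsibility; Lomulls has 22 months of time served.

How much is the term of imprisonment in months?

Sentence: 73 months

Offense while on release enhancement: +34 months
Leadership role enhancement: +45 months
Adjusted term: 22 months + 34 months + 45 months = 101 months
Acceptance of responsibility reduction: 20% of 101 months = 20 months (rounded down)
After reduction: 101 − 20 = 81 months
Less time served: 81 months − 22 months = 59 months
Minimum 73 months: 59 months is below the minimum → 73 months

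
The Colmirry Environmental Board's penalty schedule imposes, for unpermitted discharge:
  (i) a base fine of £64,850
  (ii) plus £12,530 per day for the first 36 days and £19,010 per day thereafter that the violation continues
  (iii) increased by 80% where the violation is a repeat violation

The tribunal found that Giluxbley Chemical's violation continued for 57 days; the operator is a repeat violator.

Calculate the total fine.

Civil penalty: £1,647,252

First 36 days: 36 × £12,530 = £451,080
Remaining days: (57 − 36) × £19,010 = £399,210
Per-day component: £451,080 + £399,210 = £850,290
Base plus per-day: £64,850 + £850,290 = £915,140
Enhancement: 80% of £915,140 = £732,112
Enhanced fine: £915,140 + £732,112 = £1,647,252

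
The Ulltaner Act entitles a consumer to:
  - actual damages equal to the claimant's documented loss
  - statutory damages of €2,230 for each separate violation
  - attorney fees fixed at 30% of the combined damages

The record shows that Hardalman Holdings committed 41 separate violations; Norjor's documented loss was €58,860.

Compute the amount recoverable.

Statutory damages: 41 × €2,230 = €91,430
Combined damages: €58,860 + €91,430 = €150,290
Attorney fees: 30% of €150,290 = €45,087
Total recovery: €150,290 + €45,087 = €195,377

€195,377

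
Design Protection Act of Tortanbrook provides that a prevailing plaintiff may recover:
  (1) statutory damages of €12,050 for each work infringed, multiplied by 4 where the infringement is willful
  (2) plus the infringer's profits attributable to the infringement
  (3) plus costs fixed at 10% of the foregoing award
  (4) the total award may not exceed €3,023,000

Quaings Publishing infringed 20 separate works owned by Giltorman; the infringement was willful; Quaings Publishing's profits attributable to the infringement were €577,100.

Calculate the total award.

Award: €1,695,210

Statutory damages: 20 × €12,050 = €241,000
Multiplied by 4: 4 × €241,000 = €964,000
Combined award: €964,000 + €577,100 = €1,541,100
Costs: 10% of €1,541,100 = €154,110
Award plus costs: €1,541,100 + €154,110 = €1,695,210
Cap at €3,023,000: €1,695,210 is within the cap, no reduction.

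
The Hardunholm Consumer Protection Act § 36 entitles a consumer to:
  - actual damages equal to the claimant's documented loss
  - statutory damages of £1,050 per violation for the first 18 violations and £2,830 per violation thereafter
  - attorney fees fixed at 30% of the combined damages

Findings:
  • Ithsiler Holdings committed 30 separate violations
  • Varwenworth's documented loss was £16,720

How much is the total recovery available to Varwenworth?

£90,454

First 18 violations: 18 × £1,050 = £18,900
Remaining violations: (30 − 18) × £2,830 = £33,960
Statutory damages: £18,900 + £33,960 = £52,860
Combined damages: £16,720 + £52,860 = £69,580
Attorney fees: 30% of £69,580 = £20,874
Total recovery: £69,580 + £20,874 = £90,454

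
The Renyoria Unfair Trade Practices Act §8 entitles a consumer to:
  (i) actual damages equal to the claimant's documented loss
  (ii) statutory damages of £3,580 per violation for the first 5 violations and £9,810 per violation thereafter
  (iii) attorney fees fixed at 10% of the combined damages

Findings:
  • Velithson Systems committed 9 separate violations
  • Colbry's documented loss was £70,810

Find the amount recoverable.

£140,745

First 5 violations: 5 × £3,580 = £17,900
Remaining violations: (9 − 5) × £9,810 = £39,240
Statutory damages: £17,900 + £39,240 = £57,140
Combined damages: £70,810 + £57,140 = £127,950
Attorney fees: 10% of £127,950 = £12,795
Total recovery: £127,950 + £12,795 = £140,745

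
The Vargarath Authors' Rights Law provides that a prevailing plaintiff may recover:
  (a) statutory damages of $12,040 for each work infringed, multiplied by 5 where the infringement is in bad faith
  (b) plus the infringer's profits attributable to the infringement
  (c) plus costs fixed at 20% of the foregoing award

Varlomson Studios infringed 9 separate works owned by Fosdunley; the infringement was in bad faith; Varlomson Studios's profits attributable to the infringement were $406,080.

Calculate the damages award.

Statutory damages: 9 × $12,040 = $108,360
Multiplied by 5: 5 × $108,360 = $541,800
Combined award: $541,800 + $406,080 = $947,880
Costs: 20% of $947,880 = $189,576
Award plus costs: $947,880 + $189,576 = $1,137,456

Award: $1,137,456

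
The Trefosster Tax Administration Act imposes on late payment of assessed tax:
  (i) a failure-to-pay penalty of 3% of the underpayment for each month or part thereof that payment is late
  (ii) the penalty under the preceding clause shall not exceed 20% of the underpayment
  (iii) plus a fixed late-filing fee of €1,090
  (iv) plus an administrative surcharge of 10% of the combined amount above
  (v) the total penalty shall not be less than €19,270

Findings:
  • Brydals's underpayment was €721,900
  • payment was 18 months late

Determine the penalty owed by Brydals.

€160,017

Accrued rate: 3% × 18 = 54%, capped at 20% → 20%
Failure-to-pay penalty: 20% of €721,900 = €144,380
Penalty before surcharge: €144,380 + €1,090 = €145,470
Administrative surcharge: 10% of €145,470 = €14,547
Total penalty: €145,470 + €14,547 = €160,017
Minimum €19,270: €160,017 meets the minimum, no increase.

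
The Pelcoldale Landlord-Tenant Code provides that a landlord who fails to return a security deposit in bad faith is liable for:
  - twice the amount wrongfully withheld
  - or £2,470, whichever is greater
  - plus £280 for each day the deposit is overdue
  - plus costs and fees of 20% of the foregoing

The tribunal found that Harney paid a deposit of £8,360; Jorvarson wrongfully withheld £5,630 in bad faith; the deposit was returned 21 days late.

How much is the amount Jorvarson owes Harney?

Doubled: 2 × £5,630 = £11,260
Minimum £2,470: £11,260 meets the minimum, no increase.
Late-return penalty: 21 × £280 = £5,880
Damages plus late penalty: £11,260 + £5,880 = £17,140
Costs and fees: 20% of £17,140 = £3,428
Total recovery: £17,140 + £3,428 = £20,568

£20,568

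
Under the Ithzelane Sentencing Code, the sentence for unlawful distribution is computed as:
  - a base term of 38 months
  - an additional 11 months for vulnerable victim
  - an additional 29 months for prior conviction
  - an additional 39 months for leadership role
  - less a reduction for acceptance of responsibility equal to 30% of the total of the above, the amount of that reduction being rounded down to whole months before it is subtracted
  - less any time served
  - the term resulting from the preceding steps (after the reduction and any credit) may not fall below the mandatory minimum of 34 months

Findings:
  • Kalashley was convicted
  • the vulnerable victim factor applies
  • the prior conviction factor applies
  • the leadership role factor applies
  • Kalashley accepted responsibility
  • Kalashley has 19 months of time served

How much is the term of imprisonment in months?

Vulnerable victim enhancement: +11 months
Prior conviction enhancement: +29 months
Leadership role enhancement: +39 months
Adjusted term: 38 months + 11 months + 29 months + 39 months = 117 months
Acceptance of responsibility reduction: 30% of 117 months = 35 months (rounded down)
After reduction: 117 − 35 = 82 months
Less time served: 82 months − 19 months = 63 months
Minimum 34 months: 63 months meets the minimum, no increase.

Sentence: 63 months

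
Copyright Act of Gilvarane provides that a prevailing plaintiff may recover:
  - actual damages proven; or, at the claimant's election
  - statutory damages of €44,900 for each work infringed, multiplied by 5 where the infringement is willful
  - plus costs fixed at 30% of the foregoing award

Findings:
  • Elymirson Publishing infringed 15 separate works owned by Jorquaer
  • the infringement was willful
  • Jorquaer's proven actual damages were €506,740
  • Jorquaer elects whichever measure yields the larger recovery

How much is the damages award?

Award: €4,377,750

Statutory damages: 15 × €44,900 = €673,500
Multiplied by 5: 5 × €673,500 = €3,367,500
Greater of actual damages (€506,740) or enhanced statutory damages (€3,367,500): €3,367,500
Costs: 30% of €3,367,500 = €1,010,250
Award plus costs: €3,367,500 + €1,010,250 = €4,377,750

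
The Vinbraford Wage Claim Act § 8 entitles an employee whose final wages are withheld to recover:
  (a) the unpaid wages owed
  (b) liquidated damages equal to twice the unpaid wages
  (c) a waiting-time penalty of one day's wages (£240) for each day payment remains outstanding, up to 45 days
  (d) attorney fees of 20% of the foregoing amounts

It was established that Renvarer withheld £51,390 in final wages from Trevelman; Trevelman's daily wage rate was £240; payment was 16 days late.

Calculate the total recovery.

Doubled: 2 × £51,390 = £102,780
Penalty days: min(16, 45) = 16
Waiting-time penalty: 16 × £240 = £3,840
Subtotal: £51,390 + £102,780 + £3,840 = £158,010
Attorney fees: 20% of £158,010 = £31,602
Total award: £158,010 + £31,602 = £189,612

£189,612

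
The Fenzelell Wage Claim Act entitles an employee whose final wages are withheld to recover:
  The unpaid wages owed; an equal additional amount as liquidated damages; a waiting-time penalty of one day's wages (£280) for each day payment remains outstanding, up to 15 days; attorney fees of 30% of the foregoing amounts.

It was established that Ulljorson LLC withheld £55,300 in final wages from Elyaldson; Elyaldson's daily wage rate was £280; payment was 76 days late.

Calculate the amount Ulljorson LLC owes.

£149,240

Liquidated damages (equal amount): £55,300
Penalty days: min(76, 15) = 15
Waiting-time penalty: 15 × £280 = £4,200
Subtotal: £55,300 + £55,300 + £4,200 = £114,800
Attorney fees: 30% of £114,800 = £34,440
Total award: £114,800 + £34,440 = £149,240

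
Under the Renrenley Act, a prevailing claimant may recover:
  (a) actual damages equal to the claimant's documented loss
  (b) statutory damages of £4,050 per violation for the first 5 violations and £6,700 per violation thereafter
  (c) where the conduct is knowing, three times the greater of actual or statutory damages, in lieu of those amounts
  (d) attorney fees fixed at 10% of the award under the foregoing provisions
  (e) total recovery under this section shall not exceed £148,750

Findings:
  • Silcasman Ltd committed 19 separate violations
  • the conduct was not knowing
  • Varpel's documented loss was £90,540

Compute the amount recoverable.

First 5 violations: 5 × £4,050 = £20,250
Remaining violations: (19 − 5) × £6,700 = £93,800
Statutory damages: £20,250 + £93,800 = £114,050
Conduct not knowing: the in-lieu enhancement does not apply.
Actual plus statutory damages: £90,540 + £114,050 = £204,590
Attorney fees: 10% of £204,590 = £20,459
Total before cap: £204,590 + £20,459 = £225,049
Cap at £148,750: £225,049 exceeds the cap → £148,750

Total recovery: £148,750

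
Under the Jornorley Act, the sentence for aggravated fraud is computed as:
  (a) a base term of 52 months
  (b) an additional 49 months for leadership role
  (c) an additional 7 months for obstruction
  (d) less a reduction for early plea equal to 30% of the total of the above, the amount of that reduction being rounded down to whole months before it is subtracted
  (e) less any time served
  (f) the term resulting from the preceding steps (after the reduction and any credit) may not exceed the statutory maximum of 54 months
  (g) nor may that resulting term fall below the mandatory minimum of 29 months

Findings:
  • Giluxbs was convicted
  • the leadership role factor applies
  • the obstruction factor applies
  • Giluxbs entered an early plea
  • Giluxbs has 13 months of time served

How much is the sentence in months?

54 months

Leadership role enhancement: +49 months
Obstruction enhancement: +7 months
Adjusted term: 52 months + 49 months + 7 months = 108 months
Early plea reduction: 30% of 108 months = 32 months (rounded down)
After reduction: 108 − 32 = 76 months
Less time served: 76 months − 13 months = 63 months
Cap at 54 months: 63 months exceeds the cap → 54 months
Minimum 29 months: 54 months meets the minimum, no increase.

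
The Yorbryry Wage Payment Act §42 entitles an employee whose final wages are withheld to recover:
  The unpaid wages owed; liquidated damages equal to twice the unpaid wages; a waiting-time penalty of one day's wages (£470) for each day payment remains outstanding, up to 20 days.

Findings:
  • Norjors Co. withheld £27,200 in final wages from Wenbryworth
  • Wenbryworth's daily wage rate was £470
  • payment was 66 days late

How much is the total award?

£91,000

Doubled: 2 × £27,200 = £54,400
Penalty days: min(66, 20) = 20
Waiting-time penalty: 20 × £470 = £9,400
Total award: £27,200 + £54,400 + £9,400 = £91,000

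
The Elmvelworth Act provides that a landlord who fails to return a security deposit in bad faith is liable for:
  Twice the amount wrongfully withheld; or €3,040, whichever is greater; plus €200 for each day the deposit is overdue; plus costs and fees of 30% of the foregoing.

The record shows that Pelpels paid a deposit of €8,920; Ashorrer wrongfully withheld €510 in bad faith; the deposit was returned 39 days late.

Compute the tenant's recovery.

€14,092

Doubled: 2 × €510 = €1,020
Minimum €3,040: €1,020 is below the minimum → €3,040
Late-return penalty: 39 × €200 = €7,800
Damages plus late penalty: €3,040 + €7,800 = €10,840
Costs and fees: 30% of €10,840 = €3,252
Total recovery: €10,840 + €3,252 = €14,092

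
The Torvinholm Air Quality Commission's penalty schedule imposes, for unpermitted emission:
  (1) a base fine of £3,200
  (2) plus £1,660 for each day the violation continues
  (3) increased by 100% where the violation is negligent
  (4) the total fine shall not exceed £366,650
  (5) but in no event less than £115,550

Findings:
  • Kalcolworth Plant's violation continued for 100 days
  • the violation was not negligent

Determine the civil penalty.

£169,200

Per-day component: 100 × £1,660 = £166,000
Base plus per-day: £3,200 + £166,000 = £169,200
The violation was not negligent: no 100% increase.
Cap at £366,650: £169,200 is within the cap, no reduction.
Minimum £115,550: £169,200 meets the minimum, no increase.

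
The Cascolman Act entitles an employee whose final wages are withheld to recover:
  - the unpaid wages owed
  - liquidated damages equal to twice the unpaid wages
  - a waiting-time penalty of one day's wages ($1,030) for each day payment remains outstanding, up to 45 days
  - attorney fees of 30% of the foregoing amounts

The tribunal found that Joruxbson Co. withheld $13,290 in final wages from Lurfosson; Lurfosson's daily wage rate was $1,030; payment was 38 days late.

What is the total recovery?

$102,713

Doubled: 2 × $13,290 = $26,580
Penalty days: min(38, 45) = 38
Waiting-time penalty: 38 × $1,030 = $39,140
Subtotal: $13,290 + $26,580 + $39,140 = $79,010
Attorney fees: 30% of $79,010 = $23,703
Total award: $79,010 + $23,703 = $102,713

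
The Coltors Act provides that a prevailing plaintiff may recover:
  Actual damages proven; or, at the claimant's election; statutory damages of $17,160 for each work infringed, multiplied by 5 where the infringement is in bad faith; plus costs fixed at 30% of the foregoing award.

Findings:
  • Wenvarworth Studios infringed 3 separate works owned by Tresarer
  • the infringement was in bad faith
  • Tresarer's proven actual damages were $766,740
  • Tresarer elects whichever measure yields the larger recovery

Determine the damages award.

$996,762

Statutory damages: 3 × $17,160 = $51,480
Multiplied by 5: 5 × $51,480 = $257,400
Greater of actual damages ($766,740) or enhanced statutory damages ($257,400): $766,740
Costs: 30% of $766,740 = $230,022
Award plus costs: $766,740 + $230,022 = $996,762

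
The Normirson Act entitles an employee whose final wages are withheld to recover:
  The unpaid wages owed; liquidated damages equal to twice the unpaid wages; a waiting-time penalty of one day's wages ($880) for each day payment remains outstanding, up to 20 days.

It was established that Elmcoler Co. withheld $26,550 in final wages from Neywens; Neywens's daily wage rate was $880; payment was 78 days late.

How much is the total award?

$97,250

Doubled: 2 × $26,550 = $53,100
Penalty days: min(78, 20) = 20
Waiting-time penalty: 20 × $880 = $17,600
Total award: $26,550 + $53,100 + $17,600 = $97,250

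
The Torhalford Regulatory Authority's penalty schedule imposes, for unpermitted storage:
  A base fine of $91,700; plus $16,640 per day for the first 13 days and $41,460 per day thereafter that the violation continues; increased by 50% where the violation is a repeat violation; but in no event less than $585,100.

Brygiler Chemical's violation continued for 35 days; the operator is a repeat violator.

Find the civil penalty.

$1,830,210

First 13 days: 13 × $16,640 = $216,320
Remaining days: (35 − 13) × $41,460 = $912,120
Per-day component: $216,320 + $912,120 = $1,128,440
Base plus per-day: $91,700 + $1,128,440 = $1,220,140
Enhancement: 50% of $1,220,140 = $610,070
Enhanced fine: $1,220,140 + $610,070 = $1,830,210
Minimum $585,100: $1,830,210 meets the minimum, no increase.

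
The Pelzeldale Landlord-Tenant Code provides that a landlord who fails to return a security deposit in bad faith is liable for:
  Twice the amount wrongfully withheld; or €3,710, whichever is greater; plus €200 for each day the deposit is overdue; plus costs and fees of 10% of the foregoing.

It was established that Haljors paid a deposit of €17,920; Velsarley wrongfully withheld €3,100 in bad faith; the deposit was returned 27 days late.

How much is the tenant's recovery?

€12,760

Doubled: 2 × €3,100 = €6,200
Minimum €3,710: €6,200 meets the minimum, no increase.
Late-return penalty: 27 × €200 = €5,400
Damages plus late penalty: €6,200 + €5,400 = €11,600
Costs and fees: 10% of €11,600 = €1,160
Total recovery: €11,600 + €1,160 = €12,760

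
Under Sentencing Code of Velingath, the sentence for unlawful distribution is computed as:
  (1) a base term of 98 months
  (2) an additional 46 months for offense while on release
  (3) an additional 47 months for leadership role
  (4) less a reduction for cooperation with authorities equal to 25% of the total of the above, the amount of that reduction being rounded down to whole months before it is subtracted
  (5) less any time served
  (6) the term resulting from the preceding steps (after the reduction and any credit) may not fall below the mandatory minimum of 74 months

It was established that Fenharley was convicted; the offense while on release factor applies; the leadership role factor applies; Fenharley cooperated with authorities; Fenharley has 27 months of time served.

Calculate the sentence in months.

Offense while on release enhancement: +46 months
Leadership role enhancement: +47 months
Adjusted term: 98 months + 46 months + 47 months = 191 months
Cooperation with authorities reduction: 25% of 191 months = 47 months (rounded down)
After reduction: 191 − 47 = 144 months
Less time served: 144 months − 27 months = 117 months
Minimum 74 months: 117 months meets the minimum, no increase.

117 months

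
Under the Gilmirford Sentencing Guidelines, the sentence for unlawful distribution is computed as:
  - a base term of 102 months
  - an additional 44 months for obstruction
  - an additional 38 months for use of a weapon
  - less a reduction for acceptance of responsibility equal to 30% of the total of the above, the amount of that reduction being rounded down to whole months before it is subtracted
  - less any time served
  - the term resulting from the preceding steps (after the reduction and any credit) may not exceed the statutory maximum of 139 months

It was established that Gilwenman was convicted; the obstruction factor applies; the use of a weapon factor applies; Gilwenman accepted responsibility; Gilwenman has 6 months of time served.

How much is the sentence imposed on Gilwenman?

Obstruction enhancement: +44 months
Use of a weapon enhancement: +38 months
Adjusted term: 102 months + 44 months + 38 months = 184 months
Acceptance of responsibility reduction: 30% of 184 months = 55 months (rounded down)
After reduction: 184 − 55 = 129 months
Less time served: 129 months − 6 months = 123 months
Cap at 139 months: 123 months is within the cap, no reduction.

Sentence: 123 months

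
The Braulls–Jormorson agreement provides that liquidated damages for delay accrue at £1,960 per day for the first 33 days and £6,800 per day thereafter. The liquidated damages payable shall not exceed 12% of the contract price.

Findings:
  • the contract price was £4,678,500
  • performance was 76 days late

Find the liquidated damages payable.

£357,080

First 33 days: 33 × £1,960 = £64,680
Remaining days: (76 − 33) × £6,800 = £292,400
Accrued per-day damages: £64,680 + £292,400 = £357,080
Cap: 12% of £4,678,500 = £561,420
Cap at £561,420: £357,080 is within the cap, no reduction.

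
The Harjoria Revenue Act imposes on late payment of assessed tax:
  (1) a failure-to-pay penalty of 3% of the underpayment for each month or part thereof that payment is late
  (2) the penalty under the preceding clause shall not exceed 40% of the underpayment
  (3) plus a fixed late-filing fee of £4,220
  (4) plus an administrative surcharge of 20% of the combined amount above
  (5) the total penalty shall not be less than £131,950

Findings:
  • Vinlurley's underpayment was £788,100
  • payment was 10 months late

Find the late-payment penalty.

£288,780

Accrued rate: 3% × 10 = 30%, capped at 40% → 30%
Failure-to-pay penalty: 30% of £788,100 = £236,430
Penalty before surcharge: £236,430 + £4,220 = £240,650
Administrative surcharge: 20% of £240,650 = £48,130
Total penalty: £240,650 + £48,130 = £288,780
Minimum £131,950: £288,780 meets the minimum, no increase.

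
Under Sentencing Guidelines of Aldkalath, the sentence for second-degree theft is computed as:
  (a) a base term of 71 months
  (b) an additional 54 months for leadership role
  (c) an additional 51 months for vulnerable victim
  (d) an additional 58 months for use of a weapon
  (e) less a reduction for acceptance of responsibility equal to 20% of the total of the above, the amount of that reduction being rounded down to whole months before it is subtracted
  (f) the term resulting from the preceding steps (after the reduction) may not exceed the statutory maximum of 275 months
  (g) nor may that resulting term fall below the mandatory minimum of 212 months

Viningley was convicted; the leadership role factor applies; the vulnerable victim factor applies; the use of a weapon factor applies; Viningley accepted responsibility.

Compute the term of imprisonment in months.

Leadership role enhancement: +54 months
Vulnerable victim enhancement: +51 months
Use of a weapon enhancement: +58 months
Adjusted term: 71 months + 54 months + 51 months + 58 months = 234 months
Acceptance of responsibility reduction: 20% of 234 months = 46 months (rounded down)
After reduction: 234 − 46 = 188 months
Cap at 275 months: 188 months is within the cap, no reduction.
Minimum 212 months: 188 months is below the minimum → 212 months

212 months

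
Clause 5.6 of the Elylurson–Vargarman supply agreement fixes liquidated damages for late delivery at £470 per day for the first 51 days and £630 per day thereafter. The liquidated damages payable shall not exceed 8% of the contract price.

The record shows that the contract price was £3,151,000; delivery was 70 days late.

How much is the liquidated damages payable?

First 51 days: 51 × £470 = £23,970
Remaining days: (70 − 51) × £630 = £11,970
Accrued per-day damages: £23,970 + £11,970 = £35,940
Cap: 8% of £3,151,000 = £252,080
Cap at £252,080: £35,940 is within the cap, no reduction.

£35,940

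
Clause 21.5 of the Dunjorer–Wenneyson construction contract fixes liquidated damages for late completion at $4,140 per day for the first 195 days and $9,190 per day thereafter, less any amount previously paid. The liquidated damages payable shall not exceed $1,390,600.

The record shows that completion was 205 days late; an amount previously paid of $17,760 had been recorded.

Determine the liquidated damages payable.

$881,440

First 195 days: 195 × $4,140 = $807,300
Remaining days: (205 − 195) × $9,190 = $91,900
Accrued per-day damages: $807,300 + $91,900 = $899,200
Less amount previously paid: $899,200 − $17,760 = $881,440
Cap at $1,390,600: $881,440 is within the cap, no reduction.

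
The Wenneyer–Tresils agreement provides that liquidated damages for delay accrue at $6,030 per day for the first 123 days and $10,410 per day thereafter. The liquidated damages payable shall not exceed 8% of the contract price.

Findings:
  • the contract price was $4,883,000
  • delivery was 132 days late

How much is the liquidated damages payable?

First 123 days: 123 × $6,030 = $741,690
Remaining days: (132 − 123) × $10,410 = $93,690
Accrued per-day damages: $741,690 + $93,690 = $835,380
Cap: 8% of $4,883,000 = $390,640
Cap at $390,640: $835,380 exceeds the cap → $390,640

$390,640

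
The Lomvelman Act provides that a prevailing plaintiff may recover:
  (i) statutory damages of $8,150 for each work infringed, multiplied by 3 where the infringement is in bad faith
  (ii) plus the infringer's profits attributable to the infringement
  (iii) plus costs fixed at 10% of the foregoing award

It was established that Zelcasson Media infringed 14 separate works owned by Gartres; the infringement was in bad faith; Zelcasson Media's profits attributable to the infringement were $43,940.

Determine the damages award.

$424,864

Statutory damages: 14 × $8,150 = $114,100
Trebled: 3 × $114,100 = $342,300
Combined award: $342,300 + $43,940 = $386,240
Costs: 10% of $386,240 = $38,624
Award plus costs: $386,240 + $38,624 = $424,864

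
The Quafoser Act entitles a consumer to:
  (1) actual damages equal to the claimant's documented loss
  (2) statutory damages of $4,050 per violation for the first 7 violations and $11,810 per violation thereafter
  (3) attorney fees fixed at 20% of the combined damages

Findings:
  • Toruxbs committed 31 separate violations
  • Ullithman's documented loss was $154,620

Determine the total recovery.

Total recovery: $559,692

First 7 violations: 7 × $4,050 = $28,350
Remaining violations: (31 − 7) × $11,810 = $283,440
Statutory damages: $28,350 + $283,440 = $311,790
Combined damages: $154,620 + $311,790 = $466,410
Attorney fees: 20% of $466,410 = $93,282
Total recovery: $466,410 + $93,282 = $559,692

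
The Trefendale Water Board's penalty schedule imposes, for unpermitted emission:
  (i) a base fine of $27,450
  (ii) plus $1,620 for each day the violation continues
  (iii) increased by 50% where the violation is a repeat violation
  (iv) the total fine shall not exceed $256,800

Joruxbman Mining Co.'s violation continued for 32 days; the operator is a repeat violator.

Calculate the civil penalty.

Per-day component: 32 × $1,620 = $51,840
Base plus per-day: $27,450 + $51,840 = $79,290
Enhancement: 50% of $79,290 = $39,645
Enhanced fine: $79,290 + $39,645 = $118,935
Cap at $256,800: $118,935 is within the cap, no reduction.

$118,935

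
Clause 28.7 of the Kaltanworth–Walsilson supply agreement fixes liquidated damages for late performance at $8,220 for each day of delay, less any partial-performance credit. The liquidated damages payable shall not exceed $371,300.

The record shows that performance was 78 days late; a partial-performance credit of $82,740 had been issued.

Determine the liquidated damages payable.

Per-day damages: 78 × $8,220 = $641,160
Less partial-performance credit: $641,160 − $82,740 = $558,420
Cap at $371,300: $558,420 exceeds the cap → $371,300

$371,300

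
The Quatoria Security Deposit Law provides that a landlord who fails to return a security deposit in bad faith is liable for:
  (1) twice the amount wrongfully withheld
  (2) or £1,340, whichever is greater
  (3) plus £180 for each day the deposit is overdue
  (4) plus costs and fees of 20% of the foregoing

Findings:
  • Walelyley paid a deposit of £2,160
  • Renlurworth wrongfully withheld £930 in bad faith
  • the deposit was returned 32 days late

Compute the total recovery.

Doubled: 2 × £930 = £1,860
Minimum £1,340: £1,860 meets the minimum, no increase.
Late-return penalty: 32 × £180 = £5,760
Damages plus late penalty: £1,860 + £5,760 = £7,620
Costs and fees: 20% of £7,620 = £1,524
Total recovery: £7,620 + £1,524 = £9,144

£9,144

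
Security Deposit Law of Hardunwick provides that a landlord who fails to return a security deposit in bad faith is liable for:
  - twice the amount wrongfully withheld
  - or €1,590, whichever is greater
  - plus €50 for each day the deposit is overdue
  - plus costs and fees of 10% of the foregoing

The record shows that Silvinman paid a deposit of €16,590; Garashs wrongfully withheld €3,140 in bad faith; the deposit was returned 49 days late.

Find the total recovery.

Doubled: 2 × €3,140 = €6,280
Minimum €1,590: €6,280 meets the minimum, no increase.
Late-return penalty: 49 × €50 = €2,450
Damages plus late penalty: €6,280 + €2,450 = €8,730
Costs and fees: 10% of €8,730 = €873
Total recovery: €8,730 + €873 = €9,603

€9,603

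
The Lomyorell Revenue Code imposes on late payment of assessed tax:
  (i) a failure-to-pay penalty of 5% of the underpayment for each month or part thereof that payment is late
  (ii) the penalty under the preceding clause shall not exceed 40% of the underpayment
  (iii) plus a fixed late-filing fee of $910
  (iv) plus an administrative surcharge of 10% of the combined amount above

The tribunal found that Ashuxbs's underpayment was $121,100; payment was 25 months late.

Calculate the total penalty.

$54,285

Accrued rate: 5% × 25 = 125%, capped at 40% → 40%
Failure-to-pay penalty: 40% of $121,100 = $48,440
Penalty before surcharge: $48,440 + $910 = $49,350
Administrative surcharge: 10% of $49,350 = $4,935
Total penalty: $49,350 + $4,935 = $54,285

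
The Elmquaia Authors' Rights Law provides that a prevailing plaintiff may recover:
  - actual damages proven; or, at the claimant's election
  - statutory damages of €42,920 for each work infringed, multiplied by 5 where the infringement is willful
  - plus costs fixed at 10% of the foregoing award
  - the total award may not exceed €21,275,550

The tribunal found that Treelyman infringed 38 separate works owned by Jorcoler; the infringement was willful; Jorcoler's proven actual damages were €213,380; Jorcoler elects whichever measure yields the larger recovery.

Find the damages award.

€8,970,280

Statutory damages: 38 × €42,920 = €1,630,960
Multiplied by 5: 5 × €1,630,960 = €8,154,800
Greater of actual damages (€213,380) or enhanced statutory damages (€8,154,800): €8,154,800
Costs: 10% of €8,154,800 = €815,480
Award plus costs: €8,154,800 + €815,480 = €8,970,280
Cap at €21,275,550: €8,970,280 is within the cap, no reduction.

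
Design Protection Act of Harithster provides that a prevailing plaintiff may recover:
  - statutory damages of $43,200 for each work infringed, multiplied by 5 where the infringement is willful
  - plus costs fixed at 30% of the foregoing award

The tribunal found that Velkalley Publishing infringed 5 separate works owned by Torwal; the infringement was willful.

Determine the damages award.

$1,404,000

Statutory damages: 5 × $43,200 = $216,000
Multiplied by 5: 5 × $216,000 = $1,080,000
Costs: 30% of $1,080,000 = $324,000
Award plus costs: $1,080,000 + $324,000 = $1,404,000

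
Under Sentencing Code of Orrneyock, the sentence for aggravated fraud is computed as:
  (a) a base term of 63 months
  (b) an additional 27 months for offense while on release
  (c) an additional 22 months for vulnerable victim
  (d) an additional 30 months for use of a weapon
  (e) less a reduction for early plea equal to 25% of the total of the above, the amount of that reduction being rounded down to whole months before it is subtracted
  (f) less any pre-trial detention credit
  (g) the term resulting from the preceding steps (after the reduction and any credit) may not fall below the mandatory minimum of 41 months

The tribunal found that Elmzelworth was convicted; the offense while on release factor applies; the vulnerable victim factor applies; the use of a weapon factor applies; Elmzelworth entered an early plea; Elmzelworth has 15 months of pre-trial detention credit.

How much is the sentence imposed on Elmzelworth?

92 months

Offense while on release enhancement: +27 months
Vulnerable victim enhancement: +22 months
Use of a weapon enhancement: +30 months
Adjusted term: 63 months + 27 months + 22 months + 30 months = 142 months
Early plea reduction: 25% of 142 months = 35 months (rounded down)
After reduction: 142 − 35 = 107 months
Less pre-trial detention credit: 107 months − 15 months = 92 months
Minimum 41 months: 92 months meets the minimum, no increase.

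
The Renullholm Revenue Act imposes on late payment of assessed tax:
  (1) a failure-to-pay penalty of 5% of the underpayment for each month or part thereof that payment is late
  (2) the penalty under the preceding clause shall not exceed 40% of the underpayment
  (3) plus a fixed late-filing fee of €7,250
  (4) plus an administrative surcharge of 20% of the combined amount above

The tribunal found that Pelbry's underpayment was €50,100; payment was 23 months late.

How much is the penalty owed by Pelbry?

Accrued rate: 5% × 23 = 115%, capped at 40% → 40%
Failure-to-pay penalty: 40% of €50,100 = €20,040
Penalty before surcharge: €20,040 + €7,250 = €27,290
Administrative surcharge: 20% of €27,290 = €5,458
Total penalty: €27,290 + €5,458 = €32,748

€32,748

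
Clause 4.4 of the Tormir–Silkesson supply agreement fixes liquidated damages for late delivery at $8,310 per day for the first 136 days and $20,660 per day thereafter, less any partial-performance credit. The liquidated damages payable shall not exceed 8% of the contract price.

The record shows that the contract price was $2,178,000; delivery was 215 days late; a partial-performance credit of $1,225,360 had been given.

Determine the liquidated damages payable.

$174,240

First 136 days: 136 × $8,310 = $1,130,160
Remaining days: (215 − 136) × $20,660 = $1,632,140
Accrued per-day damages: $1,130,160 + $1,632,140 = $2,762,300
Less partial-performance credit: $2,762,300 − $1,225,360 = $1,536,940
Cap: 8% of $2,178,000 = $174,240
Cap at $174,240: $1,536,940 exceeds the cap → $174,240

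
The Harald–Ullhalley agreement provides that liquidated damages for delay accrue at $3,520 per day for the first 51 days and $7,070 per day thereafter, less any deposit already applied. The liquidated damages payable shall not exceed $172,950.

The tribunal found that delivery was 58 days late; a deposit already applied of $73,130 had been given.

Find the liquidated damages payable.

$155,880

First 51 days: 51 × $3,520 = $179,520
Remaining days: (58 − 51) × $7,070 = $49,490
Accrued per-day damages: $179,520 + $49,490 = $229,010
Less deposit already applied: $229,010 − $73,130 = $155,880
Cap at $172,950: $155,880 is within the cap, no reduction.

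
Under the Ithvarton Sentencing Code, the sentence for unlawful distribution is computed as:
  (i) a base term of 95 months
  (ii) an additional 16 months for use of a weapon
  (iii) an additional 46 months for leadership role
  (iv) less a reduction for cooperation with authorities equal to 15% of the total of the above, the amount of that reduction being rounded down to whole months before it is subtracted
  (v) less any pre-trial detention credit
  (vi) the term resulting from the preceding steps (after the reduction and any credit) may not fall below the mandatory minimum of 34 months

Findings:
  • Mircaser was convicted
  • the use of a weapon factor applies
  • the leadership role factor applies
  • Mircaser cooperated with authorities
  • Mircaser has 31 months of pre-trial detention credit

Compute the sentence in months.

103 months

Use of a weapon enhancement: +16 months
Leadership role enhancement: +46 months
Adjusted term: 95 months + 16 months + 46 months = 157 months
Cooperation with authorities reduction: 15% of 157 months = 23 months (rounded down)
After reduction: 157 − 23 = 134 months
Less pre-trial detention credit: 134 months − 31 months = 103 months
Minimum 34 months: 103 months meets the minimum, no increase.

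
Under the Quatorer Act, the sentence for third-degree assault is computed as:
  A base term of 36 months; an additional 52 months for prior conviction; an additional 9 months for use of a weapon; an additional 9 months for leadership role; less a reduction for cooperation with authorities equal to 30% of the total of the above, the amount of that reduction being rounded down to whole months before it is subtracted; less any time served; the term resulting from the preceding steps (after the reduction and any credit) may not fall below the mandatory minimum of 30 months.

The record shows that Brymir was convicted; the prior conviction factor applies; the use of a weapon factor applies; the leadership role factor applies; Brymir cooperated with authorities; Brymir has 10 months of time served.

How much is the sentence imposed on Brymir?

Prior conviction enhancement: +52 months
Use of a weapon enhancement: +9 months
Leadership role enhancement: +9 months
Adjusted term: 36 months + 52 months + 9 months + 9 months = 106 months
Cooperation with authorities reduction: 30% of 106 months = 31 months (rounded down)
After reduction: 106 − 31 = 75 months
Less time served: 75 months − 10 months = 65 months
Minimum 30 months: 65 months meets the minimum, no increase.

65 months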